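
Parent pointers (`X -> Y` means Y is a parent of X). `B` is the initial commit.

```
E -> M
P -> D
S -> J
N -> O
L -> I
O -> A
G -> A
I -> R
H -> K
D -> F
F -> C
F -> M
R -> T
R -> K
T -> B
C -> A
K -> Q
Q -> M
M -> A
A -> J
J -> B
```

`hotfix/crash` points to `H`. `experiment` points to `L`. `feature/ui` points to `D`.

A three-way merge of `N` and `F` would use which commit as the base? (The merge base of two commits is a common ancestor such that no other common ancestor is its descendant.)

A

Ancestors of N: {A, B, J, N, O}.
Ancestors of F: {A, B, C, F, J, M}.
Common ancestors: {A, B, J}.
Among these, A is not an ancestor of any other common ancestor — it is the merge base.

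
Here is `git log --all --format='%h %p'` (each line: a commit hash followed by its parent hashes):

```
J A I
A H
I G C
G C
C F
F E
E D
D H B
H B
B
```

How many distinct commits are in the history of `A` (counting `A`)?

3

Walking parent pointers from A: reachable set = {A, B, H}.
That is 3 commits.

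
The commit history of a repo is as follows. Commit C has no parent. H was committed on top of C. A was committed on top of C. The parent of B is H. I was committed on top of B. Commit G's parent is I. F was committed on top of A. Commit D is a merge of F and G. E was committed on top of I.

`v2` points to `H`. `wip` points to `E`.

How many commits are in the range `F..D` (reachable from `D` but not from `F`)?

Reachable from D: {A, B, C, D, F, G, H, I}.
Reachable from F: {A, C, F}.
In D's history but not F's: {B, D, G, H, I} — 5 commits.

5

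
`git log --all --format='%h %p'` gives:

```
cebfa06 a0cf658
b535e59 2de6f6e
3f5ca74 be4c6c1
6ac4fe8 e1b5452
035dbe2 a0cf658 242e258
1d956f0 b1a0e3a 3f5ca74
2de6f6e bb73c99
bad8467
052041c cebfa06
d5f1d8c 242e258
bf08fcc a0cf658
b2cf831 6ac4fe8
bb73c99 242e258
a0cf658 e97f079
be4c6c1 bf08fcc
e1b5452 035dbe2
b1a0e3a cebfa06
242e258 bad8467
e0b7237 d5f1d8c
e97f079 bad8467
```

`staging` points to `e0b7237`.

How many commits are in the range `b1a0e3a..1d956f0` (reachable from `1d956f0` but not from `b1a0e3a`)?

Reachable from 1d956f0: {1d956f0, 3f5ca74, a0cf658, b1a0e3a, bad8467, be4c6c1, bf08fcc, cebfa06, e97f079}.
Reachable from b1a0e3a: {a0cf658, b1a0e3a, bad8467, cebfa06, e97f079}.
In 1d956f0's history but not b1a0e3a's: {1d956f0, 3f5ca74, be4c6c1, bf08fcc} — 4 commits.

4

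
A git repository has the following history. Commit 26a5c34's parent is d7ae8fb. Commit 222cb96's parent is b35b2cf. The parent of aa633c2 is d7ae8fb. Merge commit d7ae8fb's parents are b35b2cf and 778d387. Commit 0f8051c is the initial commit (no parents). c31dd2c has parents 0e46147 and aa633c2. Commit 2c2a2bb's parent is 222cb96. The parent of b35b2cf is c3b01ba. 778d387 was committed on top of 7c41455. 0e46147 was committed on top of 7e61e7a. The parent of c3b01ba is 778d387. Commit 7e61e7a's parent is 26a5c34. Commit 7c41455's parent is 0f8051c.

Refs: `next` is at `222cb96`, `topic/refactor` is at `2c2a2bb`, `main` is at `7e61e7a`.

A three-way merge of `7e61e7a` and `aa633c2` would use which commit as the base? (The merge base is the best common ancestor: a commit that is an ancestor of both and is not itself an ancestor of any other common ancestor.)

Ancestors of 7e61e7a: {0f8051c, 26a5c34, 778d387, 7c41455, 7e61e7a, b35b2cf, c3b01ba, d7ae8fb}.
Ancestors of aa633c2: {0f8051c, 778d387, 7c41455, aa633c2, b35b2cf, c3b01ba, d7ae8fb}.
Common ancestors: {0f8051c, 778d387, 7c41455, b35b2cf, c3b01ba, d7ae8fb}.
Among these, d7ae8fb is not an ancestor of any other common ancestor — it is the merge base.

d7ae8fb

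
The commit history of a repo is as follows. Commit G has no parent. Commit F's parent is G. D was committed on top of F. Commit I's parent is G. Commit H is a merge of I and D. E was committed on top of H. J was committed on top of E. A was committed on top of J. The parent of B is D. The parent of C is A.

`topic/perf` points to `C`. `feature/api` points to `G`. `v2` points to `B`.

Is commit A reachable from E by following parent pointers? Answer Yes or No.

Ancestors of E: {D, E, F, G, H, I}.
A is not in that set, so it is not an ancestor of E.

No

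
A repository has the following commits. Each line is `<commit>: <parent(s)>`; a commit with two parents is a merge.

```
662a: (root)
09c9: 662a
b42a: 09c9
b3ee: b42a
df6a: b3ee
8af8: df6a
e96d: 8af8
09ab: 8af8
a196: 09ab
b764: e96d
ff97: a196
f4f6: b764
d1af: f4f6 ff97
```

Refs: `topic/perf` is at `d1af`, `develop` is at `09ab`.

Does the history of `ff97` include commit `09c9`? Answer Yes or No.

Yes

Ancestors of ff97 (commits reachable by following parents): {09ab, 09c9, 662a, 8af8, a196, b3ee, b42a, df6a, ff97}.
09c9 is in that set, so it is an ancestor of ff97.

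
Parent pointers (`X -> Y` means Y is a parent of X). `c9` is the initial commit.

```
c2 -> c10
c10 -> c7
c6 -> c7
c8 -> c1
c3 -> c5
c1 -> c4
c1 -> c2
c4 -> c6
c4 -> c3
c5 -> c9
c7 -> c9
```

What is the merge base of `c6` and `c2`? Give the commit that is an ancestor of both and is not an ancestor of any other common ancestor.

c7

Ancestors of c6: {c6, c7, c9}.
Ancestors of c2: {c10, c2, c7, c9}.
Common ancestors: {c7, c9}.
Among these, c7 is not an ancestor of any other common ancestor — it is the merge base.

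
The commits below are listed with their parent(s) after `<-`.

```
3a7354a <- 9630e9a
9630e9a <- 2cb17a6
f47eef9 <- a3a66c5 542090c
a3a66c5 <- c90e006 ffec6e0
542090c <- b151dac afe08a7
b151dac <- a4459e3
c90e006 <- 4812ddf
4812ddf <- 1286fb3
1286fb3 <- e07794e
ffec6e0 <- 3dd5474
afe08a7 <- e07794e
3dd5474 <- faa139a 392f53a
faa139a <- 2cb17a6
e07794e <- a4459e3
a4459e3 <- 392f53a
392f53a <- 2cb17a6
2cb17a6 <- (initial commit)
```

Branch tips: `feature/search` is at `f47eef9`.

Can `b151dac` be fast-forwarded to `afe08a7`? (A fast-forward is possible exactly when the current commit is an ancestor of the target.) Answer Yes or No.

A fast-forward from b151dac to afe08a7 is possible iff b151dac is an ancestor of afe08a7.
Ancestors of afe08a7: {2cb17a6, 392f53a, a4459e3, afe08a7, e07794e}.
b151dac is not among them, so fast-forward is not possible.

No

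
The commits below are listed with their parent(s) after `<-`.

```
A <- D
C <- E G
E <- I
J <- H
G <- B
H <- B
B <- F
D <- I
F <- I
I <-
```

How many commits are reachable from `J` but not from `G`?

2

Reachable from J: {B, F, H, I, J}.
Reachable from G: {B, F, G, I}.
In J's history but not G's: {H, J} — 2 commits.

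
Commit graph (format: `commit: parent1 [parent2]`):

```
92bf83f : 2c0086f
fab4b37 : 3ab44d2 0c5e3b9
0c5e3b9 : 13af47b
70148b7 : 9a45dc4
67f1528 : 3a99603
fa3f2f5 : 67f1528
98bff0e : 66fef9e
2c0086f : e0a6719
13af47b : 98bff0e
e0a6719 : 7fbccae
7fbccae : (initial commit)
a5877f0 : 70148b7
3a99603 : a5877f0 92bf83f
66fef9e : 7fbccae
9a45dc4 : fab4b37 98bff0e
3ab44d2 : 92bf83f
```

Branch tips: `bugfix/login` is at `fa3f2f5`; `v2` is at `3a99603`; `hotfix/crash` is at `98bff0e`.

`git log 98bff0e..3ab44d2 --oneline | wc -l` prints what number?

Reachable from 3ab44d2: {2c0086f, 3ab44d2, 7fbccae, 92bf83f, e0a6719}.
Reachable from 98bff0e: {66fef9e, 7fbccae, 98bff0e}.
In 3ab44d2's history but not 98bff0e's: {2c0086f, 3ab44d2, 92bf83f, e0a6719} — 4 commits.

4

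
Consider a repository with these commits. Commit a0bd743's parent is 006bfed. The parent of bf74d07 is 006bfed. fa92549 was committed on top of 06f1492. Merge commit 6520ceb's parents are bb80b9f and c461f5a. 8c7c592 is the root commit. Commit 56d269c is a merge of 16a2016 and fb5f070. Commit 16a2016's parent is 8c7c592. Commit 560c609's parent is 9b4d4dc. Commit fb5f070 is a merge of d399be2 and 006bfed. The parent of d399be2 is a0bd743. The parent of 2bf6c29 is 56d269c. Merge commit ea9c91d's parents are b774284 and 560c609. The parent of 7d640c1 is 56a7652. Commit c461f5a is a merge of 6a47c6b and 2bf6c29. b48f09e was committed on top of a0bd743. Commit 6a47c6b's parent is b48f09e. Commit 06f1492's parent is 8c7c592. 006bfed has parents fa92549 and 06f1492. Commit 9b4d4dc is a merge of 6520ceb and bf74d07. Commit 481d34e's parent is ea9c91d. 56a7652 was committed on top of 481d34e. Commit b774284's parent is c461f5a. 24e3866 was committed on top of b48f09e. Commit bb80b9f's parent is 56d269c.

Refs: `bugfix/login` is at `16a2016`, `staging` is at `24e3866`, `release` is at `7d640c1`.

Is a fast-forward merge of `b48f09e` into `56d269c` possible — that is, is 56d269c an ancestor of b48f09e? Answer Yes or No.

A fast-forward from 56d269c to b48f09e is possible iff 56d269c is an ancestor of b48f09e.
Ancestors of b48f09e: {006bfed, 06f1492, 8c7c592, a0bd743, b48f09e, fa92549}.
56d269c is not among them, so fast-forward is not possible.

No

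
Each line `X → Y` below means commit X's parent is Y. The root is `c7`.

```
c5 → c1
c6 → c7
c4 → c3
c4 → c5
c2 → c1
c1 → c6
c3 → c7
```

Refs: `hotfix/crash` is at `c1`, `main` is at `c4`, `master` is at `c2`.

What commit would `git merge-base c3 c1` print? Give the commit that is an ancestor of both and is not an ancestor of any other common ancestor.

c7

Ancestors of c3: {c3, c7}.
Ancestors of c1: {c1, c6, c7}.
Common ancestors: {c7}.
The only common ancestor is c7, so it is the merge base.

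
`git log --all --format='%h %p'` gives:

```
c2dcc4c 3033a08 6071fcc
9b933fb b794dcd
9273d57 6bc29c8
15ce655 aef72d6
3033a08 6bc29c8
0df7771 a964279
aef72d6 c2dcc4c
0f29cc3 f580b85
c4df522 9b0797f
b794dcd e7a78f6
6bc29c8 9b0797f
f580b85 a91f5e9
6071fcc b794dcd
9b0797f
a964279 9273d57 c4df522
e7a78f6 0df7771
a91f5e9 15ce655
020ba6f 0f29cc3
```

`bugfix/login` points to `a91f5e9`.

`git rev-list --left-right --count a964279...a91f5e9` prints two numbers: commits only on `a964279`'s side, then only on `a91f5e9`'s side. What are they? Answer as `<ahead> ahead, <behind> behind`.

Reachable from a964279: {6bc29c8, 9273d57, 9b0797f, a964279, c4df522}.
Reachable from a91f5e9: {0df7771, 15ce655, 3033a08, 6071fcc, 6bc29c8, 9273d57, 9b0797f, a91f5e9, a964279, aef72d6, b794dcd, c2dcc4c, c4df522, e7a78f6}.
Only in a964279's history (ahead): {} — 0.
Only in a91f5e9's history (behind): {0df7771, 15ce655, 3033a08, 6071fcc, a91f5e9, aef72d6, b794dcd, c2dcc4c, e7a78f6} — 9.

0 ahead, 9 behind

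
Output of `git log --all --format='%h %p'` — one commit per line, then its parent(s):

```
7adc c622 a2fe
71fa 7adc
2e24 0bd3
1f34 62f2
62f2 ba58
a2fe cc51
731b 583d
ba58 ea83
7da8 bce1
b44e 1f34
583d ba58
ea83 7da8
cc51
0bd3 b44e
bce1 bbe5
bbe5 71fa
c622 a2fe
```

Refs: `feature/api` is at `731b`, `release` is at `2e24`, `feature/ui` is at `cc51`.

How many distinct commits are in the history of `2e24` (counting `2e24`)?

Walking parent pointers from 2e24: reachable set = {0bd3, 1f34, 2e24, 62f2, 71fa, 7adc, 7da8, a2fe, b44e, ba58, bbe5, bce1, c622, cc51, ea83}.
That is 15 commits.

15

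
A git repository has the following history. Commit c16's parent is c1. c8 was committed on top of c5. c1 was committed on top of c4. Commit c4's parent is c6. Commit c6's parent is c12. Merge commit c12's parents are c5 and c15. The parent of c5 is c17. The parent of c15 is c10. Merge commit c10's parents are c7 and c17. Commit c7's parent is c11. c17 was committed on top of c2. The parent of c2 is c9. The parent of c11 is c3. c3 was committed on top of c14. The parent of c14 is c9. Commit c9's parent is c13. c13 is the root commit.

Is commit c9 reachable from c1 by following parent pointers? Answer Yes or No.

Ancestors of c1 (commits reachable by following parents): {c1, c10, c11, c12, c13, c14, c15, c17, c2, c3, c4, c5, c6, c7, c9}.
c9 is in that set, so it is an ancestor of c1.

Yes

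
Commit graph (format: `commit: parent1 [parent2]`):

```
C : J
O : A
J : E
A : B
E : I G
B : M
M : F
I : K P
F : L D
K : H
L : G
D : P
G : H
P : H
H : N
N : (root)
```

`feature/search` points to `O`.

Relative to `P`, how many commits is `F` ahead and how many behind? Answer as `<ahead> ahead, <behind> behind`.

4 ahead, 0 behind

Reachable from F: {D, F, G, H, L, N, P}.
Reachable from P: {H, N, P}.
Only in F's history (ahead): {D, F, G, L} — 4.
Only in P's history (behind): {} — 0.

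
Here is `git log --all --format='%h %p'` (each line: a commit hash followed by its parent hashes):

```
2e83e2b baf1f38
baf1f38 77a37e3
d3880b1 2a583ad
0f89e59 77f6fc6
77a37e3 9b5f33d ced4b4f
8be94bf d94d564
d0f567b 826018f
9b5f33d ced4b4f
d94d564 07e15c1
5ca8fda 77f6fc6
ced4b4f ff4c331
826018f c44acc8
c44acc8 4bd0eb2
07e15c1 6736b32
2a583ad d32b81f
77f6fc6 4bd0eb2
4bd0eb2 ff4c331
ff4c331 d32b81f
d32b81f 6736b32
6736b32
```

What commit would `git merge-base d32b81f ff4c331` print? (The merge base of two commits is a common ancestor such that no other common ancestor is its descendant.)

Ancestors of d32b81f: {6736b32, d32b81f}.
Ancestors of ff4c331: {6736b32, d32b81f, ff4c331}.
Common ancestors: {6736b32, d32b81f}.
Among these, d32b81f is not an ancestor of any other common ancestor — it is the merge base.

d32b81f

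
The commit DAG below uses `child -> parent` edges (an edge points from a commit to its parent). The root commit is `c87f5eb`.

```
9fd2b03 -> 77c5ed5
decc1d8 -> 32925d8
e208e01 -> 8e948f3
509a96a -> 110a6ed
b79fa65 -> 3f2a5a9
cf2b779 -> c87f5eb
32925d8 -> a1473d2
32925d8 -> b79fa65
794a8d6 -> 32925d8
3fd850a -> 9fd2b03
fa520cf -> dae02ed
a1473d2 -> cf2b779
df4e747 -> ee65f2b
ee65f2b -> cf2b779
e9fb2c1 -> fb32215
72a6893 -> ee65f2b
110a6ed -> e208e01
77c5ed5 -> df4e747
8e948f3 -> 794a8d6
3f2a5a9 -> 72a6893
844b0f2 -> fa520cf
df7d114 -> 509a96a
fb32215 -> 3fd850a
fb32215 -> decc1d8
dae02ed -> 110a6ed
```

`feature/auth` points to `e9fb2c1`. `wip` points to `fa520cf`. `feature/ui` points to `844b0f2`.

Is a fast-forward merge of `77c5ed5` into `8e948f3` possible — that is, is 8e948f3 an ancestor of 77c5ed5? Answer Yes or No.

No

A fast-forward from 8e948f3 to 77c5ed5 is possible iff 8e948f3 is an ancestor of 77c5ed5.
Ancestors of 77c5ed5: {77c5ed5, c87f5eb, cf2b779, df4e747, ee65f2b}.
8e948f3 is not among them, so fast-forward is not possible.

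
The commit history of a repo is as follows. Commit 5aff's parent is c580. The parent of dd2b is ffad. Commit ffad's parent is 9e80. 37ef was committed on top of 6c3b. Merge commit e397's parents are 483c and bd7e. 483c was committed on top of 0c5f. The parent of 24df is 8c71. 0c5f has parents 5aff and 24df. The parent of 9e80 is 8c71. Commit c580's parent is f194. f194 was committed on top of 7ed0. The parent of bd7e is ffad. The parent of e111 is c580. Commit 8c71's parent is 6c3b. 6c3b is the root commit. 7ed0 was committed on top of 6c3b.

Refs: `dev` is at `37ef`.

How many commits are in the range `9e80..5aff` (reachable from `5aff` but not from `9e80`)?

Reachable from 5aff: {5aff, 6c3b, 7ed0, c580, f194}.
Reachable from 9e80: {6c3b, 8c71, 9e80}.
In 5aff's history but not 9e80's: {5aff, 7ed0, c580, f194} — 4 commits.

4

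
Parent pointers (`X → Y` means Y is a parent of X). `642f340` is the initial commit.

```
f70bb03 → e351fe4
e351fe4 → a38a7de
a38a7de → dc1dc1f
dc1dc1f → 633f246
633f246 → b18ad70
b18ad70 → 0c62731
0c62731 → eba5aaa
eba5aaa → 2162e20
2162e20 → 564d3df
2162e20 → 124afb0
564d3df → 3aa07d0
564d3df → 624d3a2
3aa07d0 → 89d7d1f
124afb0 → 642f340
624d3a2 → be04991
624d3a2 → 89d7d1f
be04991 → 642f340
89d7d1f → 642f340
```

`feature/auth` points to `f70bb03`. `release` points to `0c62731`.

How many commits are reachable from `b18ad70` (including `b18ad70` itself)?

11

Walking parent pointers from b18ad70: reachable set = {0c62731, 124afb0, 2162e20, 3aa07d0, 564d3df, 624d3a2, 642f340, 89d7d1f, b18ad70, be04991, eba5aaa}.
That is 11 commits.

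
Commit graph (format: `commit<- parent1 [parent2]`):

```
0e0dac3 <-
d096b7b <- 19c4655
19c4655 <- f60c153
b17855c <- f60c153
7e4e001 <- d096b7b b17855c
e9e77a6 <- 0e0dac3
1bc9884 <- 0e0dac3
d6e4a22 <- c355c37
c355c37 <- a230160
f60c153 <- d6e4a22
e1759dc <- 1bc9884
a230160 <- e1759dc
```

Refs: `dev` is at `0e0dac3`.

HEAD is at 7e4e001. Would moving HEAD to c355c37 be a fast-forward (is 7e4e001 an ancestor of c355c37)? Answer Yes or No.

A fast-forward from 7e4e001 to c355c37 is possible iff 7e4e001 is an ancestor of c355c37.
Ancestors of c355c37: {0e0dac3, 1bc9884, a230160, c355c37, e1759dc}.
7e4e001 is not among them, so fast-forward is not possible.

No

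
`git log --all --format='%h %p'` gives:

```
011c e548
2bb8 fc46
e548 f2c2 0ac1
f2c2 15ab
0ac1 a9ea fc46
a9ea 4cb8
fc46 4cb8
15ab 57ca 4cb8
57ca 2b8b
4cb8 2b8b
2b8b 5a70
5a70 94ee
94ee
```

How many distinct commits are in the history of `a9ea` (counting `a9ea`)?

5

Walking parent pointers from a9ea: reachable set = {2b8b, 4cb8, 5a70, 94ee, a9ea}.
That is 5 commits.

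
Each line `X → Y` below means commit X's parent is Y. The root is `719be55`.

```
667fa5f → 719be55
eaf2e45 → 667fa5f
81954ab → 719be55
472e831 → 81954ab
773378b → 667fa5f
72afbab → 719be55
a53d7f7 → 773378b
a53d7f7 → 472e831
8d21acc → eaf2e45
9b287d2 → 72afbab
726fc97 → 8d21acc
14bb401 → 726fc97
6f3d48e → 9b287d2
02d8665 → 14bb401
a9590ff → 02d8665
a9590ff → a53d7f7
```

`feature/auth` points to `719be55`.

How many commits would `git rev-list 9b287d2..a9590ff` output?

Reachable from a9590ff: {02d8665, 14bb401, 472e831, 667fa5f, 719be55, 726fc97, 773378b, 81954ab, 8d21acc, a53d7f7, a9590ff, eaf2e45}.
Reachable from 9b287d2: {719be55, 72afbab, 9b287d2}.
In a9590ff's history but not 9b287d2's: {02d8665, 14bb401, 472e831, 667fa5f, 726fc97, 773378b, 81954ab, 8d21acc, a53d7f7, a9590ff, eaf2e45} — 11 commits.

11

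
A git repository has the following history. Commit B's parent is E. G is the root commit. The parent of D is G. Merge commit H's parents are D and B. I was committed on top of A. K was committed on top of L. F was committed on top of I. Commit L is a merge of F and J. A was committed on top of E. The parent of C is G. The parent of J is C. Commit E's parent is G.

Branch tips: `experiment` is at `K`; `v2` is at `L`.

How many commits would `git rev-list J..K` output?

Reachable from K: {A, C, E, F, G, I, J, K, L}.
Reachable from J: {C, G, J}.
In K's history but not J's: {A, E, F, I, K, L} — 6 commits.

6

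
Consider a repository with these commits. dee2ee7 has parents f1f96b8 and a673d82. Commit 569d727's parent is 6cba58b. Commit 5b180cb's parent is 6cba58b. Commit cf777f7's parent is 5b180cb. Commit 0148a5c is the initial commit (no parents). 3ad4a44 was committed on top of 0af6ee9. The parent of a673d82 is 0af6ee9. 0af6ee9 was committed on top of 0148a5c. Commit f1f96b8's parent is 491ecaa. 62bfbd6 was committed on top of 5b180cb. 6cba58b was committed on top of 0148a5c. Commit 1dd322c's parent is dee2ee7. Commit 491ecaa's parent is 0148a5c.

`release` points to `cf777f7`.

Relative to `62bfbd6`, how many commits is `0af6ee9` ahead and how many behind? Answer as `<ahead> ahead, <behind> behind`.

Reachable from 0af6ee9: {0148a5c, 0af6ee9}.
Reachable from 62bfbd6: {0148a5c, 5b180cb, 62bfbd6, 6cba58b}.
Only in 0af6ee9's history (ahead): {0af6ee9} — 1.
Only in 62bfbd6's history (behind): {5b180cb, 62bfbd6, 6cba58b} — 3.

1 ahead, 3 behind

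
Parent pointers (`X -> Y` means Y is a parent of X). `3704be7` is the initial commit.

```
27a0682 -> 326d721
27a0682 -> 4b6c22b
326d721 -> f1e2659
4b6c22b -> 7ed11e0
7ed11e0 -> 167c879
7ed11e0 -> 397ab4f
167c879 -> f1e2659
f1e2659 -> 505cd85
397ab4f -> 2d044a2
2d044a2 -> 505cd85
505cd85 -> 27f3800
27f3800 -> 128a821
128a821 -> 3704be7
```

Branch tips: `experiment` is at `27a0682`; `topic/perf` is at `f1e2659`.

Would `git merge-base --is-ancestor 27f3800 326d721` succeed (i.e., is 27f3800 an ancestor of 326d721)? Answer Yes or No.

Yes

Ancestors of 326d721 (commits reachable by following parents): {128a821, 27f3800, 326d721, 3704be7, 505cd85, f1e2659}.
27f3800 is in that set, so it is an ancestor of 326d721.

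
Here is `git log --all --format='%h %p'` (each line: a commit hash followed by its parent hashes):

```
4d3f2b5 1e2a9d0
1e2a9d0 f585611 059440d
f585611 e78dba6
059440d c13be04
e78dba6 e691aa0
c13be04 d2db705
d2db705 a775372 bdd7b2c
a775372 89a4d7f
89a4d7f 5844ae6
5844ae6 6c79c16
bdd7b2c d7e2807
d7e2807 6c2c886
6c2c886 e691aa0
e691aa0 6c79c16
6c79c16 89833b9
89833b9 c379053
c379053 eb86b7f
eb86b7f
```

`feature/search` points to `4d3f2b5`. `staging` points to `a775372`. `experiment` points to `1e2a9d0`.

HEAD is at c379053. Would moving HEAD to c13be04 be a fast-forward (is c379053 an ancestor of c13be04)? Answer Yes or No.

A fast-forward from c379053 to c13be04 is possible iff c379053 is an ancestor of c13be04.
Ancestors of c13be04: {5844ae6, 6c2c886, 6c79c16, 89833b9, 89a4d7f, a775372, bdd7b2c, c13be04, c379053, d2db705, d7e2807, e691aa0, eb86b7f}.
c379053 is among them, so fast-forward is possible.

Yes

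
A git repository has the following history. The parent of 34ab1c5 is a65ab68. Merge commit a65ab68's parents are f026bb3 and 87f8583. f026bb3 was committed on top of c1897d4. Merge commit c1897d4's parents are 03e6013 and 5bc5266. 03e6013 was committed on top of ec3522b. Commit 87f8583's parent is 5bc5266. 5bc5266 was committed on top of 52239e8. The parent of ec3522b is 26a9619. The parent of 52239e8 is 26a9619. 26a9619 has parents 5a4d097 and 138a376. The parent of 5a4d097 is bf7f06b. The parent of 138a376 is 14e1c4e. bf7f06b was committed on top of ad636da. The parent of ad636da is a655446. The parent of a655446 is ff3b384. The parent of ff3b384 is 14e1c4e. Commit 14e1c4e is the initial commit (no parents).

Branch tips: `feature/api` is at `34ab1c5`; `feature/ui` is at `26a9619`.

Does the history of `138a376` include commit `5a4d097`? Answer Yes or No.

No

Ancestors of 138a376: {138a376, 14e1c4e}.
5a4d097 is not in that set, so it is not an ancestor of 138a376.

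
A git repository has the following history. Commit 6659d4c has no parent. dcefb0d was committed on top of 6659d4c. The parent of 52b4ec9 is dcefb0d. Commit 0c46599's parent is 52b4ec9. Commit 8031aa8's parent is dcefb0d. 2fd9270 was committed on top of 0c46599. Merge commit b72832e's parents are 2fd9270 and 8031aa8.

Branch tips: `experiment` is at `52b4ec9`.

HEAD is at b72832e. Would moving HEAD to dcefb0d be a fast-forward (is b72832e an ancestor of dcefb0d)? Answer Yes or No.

A fast-forward from b72832e to dcefb0d is possible iff b72832e is an ancestor of dcefb0d.
Ancestors of dcefb0d: {6659d4c, dcefb0d}.
b72832e is not among them, so fast-forward is not possible.

No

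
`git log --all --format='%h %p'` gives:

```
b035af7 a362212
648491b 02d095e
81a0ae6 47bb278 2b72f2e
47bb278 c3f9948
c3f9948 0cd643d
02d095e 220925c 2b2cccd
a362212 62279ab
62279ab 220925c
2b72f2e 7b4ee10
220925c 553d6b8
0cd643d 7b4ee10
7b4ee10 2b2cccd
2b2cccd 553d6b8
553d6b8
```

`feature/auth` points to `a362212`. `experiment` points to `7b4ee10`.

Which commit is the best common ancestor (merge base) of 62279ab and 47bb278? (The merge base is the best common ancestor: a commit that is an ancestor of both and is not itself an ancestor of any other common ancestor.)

Ancestors of 62279ab: {220925c, 553d6b8, 62279ab}.
Ancestors of 47bb278: {0cd643d, 2b2cccd, 47bb278, 553d6b8, 7b4ee10, c3f9948}.
Common ancestors: {553d6b8}.
The only common ancestor is 553d6b8, so it is the merge base.

553d6b8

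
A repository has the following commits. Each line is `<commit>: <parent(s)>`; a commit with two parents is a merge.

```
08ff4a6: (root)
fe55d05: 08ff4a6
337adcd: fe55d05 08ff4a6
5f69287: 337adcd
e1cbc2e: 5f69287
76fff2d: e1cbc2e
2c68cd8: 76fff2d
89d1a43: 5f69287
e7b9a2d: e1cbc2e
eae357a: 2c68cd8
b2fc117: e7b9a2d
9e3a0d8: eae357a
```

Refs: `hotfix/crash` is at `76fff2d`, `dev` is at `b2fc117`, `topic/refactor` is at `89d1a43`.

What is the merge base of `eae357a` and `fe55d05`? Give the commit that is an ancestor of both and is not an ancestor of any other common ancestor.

fe55d05

Ancestors of eae357a: {08ff4a6, 2c68cd8, 337adcd, 5f69287, 76fff2d, e1cbc2e, eae357a, fe55d05}.
Ancestors of fe55d05: {08ff4a6, fe55d05}.
Common ancestors: {08ff4a6, fe55d05}.
Among these, fe55d05 is not an ancestor of any other common ancestor — it is the merge base.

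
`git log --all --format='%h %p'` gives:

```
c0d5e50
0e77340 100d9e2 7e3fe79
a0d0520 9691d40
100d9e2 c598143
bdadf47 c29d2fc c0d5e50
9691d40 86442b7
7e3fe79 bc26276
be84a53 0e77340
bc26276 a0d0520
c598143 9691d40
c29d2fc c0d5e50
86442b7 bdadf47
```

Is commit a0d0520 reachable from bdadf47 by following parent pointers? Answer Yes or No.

Ancestors of bdadf47: {bdadf47, c0d5e50, c29d2fc}.
a0d0520 is not in that set, so it is not an ancestor of bdadf47.

No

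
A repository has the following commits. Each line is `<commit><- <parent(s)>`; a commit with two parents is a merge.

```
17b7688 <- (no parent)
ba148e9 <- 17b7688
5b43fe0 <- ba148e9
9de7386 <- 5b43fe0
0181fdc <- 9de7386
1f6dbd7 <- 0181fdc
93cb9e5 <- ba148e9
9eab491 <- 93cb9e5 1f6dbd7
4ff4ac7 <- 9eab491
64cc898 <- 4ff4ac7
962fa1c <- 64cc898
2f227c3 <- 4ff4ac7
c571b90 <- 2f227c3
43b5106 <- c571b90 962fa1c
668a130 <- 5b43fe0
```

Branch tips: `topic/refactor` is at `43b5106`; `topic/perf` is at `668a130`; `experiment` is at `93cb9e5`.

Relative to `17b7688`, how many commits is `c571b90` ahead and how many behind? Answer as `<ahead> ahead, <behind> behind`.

10 ahead, 0 behind

Reachable from c571b90: {0181fdc, 17b7688, 1f6dbd7, 2f227c3, 4ff4ac7, 5b43fe0, 93cb9e5, 9de7386, 9eab491, ba148e9, c571b90}.
Reachable from 17b7688: {17b7688}.
Only in c571b90's history (ahead): {0181fdc, 1f6dbd7, 2f227c3, 4ff4ac7, 5b43fe0, 93cb9e5, 9de7386, 9eab491, ba148e9, c571b90} — 10.
Only in 17b7688's history (behind): {} — 0.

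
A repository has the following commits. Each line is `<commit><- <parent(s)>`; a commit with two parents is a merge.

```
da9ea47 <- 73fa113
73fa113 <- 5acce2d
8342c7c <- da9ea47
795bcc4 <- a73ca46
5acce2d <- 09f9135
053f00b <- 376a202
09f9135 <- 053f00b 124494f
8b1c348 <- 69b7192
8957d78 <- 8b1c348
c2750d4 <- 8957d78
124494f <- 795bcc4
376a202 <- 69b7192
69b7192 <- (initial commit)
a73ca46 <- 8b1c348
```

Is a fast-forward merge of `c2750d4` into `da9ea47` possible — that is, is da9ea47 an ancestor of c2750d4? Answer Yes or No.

No

A fast-forward from da9ea47 to c2750d4 is possible iff da9ea47 is an ancestor of c2750d4.
Ancestors of c2750d4: {69b7192, 8957d78, 8b1c348, c2750d4}.
da9ea47 is not among them, so fast-forward is not possible.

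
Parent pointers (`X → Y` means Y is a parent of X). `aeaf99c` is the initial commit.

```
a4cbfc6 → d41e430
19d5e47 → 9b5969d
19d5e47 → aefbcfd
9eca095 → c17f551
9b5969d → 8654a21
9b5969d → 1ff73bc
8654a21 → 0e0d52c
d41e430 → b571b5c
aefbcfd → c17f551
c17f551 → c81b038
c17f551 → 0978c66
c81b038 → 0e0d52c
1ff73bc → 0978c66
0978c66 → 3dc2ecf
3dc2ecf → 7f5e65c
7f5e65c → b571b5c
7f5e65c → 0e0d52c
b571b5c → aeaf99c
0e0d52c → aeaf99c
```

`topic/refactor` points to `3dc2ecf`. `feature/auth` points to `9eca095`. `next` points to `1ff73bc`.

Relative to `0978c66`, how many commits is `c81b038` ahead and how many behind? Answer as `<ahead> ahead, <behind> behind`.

Reachable from c81b038: {0e0d52c, aeaf99c, c81b038}.
Reachable from 0978c66: {0978c66, 0e0d52c, 3dc2ecf, 7f5e65c, aeaf99c, b571b5c}.
Only in c81b038's history (ahead): {c81b038} — 1.
Only in 0978c66's history (behind): {0978c66, 3dc2ecf, 7f5e65c, b571b5c} — 4.

1 ahead, 4 behind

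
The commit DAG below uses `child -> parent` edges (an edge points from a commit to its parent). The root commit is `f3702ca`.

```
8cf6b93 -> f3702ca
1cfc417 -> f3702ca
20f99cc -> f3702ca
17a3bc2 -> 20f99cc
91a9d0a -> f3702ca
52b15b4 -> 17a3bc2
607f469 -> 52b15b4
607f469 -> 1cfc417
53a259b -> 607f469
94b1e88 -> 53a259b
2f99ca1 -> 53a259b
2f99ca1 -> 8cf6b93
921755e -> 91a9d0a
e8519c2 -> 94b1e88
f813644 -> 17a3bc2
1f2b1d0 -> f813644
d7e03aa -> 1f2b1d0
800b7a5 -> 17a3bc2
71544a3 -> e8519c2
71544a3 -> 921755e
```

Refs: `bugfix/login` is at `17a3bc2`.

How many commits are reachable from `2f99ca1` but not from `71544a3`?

2

Reachable from 2f99ca1: {17a3bc2, 1cfc417, 20f99cc, 2f99ca1, 52b15b4, 53a259b, 607f469, 8cf6b93, f3702ca}.
Reachable from 71544a3: {17a3bc2, 1cfc417, 20f99cc, 52b15b4, 53a259b, 607f469, 71544a3, 91a9d0a, 921755e, 94b1e88, e8519c2, f3702ca}.
In 2f99ca1's history but not 71544a3's: {2f99ca1, 8cf6b93} — 2 commits.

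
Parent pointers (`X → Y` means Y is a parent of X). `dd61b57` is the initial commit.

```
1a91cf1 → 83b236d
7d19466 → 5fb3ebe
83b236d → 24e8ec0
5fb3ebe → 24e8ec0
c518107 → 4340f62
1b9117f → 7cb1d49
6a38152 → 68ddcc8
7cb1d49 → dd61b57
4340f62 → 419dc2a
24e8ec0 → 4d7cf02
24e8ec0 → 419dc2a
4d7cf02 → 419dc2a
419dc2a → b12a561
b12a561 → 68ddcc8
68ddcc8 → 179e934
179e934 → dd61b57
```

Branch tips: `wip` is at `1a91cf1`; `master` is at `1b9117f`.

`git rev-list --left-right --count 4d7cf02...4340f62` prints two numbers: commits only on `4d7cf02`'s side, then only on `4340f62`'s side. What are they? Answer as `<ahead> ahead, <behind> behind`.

1 ahead, 1 behind

Reachable from 4d7cf02: {179e934, 419dc2a, 4d7cf02, 68ddcc8, b12a561, dd61b57}.
Reachable from 4340f62: {179e934, 419dc2a, 4340f62, 68ddcc8, b12a561, dd61b57}.
Only in 4d7cf02's history (ahead): {4d7cf02} — 1.
Only in 4340f62's history (behind): {4340f62} — 1.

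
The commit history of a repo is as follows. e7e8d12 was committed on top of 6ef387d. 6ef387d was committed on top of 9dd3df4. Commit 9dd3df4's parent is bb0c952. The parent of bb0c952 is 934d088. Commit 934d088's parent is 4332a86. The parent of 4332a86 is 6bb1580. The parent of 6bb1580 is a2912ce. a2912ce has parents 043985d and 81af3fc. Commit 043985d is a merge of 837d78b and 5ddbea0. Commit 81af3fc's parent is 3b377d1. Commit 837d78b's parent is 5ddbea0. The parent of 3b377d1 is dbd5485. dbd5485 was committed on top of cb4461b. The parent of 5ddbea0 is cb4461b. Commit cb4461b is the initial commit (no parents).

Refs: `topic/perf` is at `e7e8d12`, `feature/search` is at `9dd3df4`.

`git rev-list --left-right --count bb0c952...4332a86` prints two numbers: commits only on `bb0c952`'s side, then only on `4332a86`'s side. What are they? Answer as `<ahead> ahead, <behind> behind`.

2 ahead, 0 behind

Reachable from bb0c952: {043985d, 3b377d1, 4332a86, 5ddbea0, 6bb1580, 81af3fc, 837d78b, 934d088, a2912ce, bb0c952, cb4461b, dbd5485}.
Reachable from 4332a86: {043985d, 3b377d1, 4332a86, 5ddbea0, 6bb1580, 81af3fc, 837d78b, a2912ce, cb4461b, dbd5485}.
Only in bb0c952's history (ahead): {934d088, bb0c952} — 2.
Only in 4332a86's history (behind): {} — 0.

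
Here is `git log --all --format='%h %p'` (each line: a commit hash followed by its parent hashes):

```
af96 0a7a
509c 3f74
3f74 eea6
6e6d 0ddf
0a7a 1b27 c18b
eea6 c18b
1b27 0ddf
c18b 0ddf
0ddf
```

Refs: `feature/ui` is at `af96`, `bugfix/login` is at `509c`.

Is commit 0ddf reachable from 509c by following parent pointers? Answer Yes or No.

Ancestors of 509c (commits reachable by following parents): {0ddf, 3f74, 509c, c18b, eea6}.
0ddf is in that set, so it is an ancestor of 509c.

Yes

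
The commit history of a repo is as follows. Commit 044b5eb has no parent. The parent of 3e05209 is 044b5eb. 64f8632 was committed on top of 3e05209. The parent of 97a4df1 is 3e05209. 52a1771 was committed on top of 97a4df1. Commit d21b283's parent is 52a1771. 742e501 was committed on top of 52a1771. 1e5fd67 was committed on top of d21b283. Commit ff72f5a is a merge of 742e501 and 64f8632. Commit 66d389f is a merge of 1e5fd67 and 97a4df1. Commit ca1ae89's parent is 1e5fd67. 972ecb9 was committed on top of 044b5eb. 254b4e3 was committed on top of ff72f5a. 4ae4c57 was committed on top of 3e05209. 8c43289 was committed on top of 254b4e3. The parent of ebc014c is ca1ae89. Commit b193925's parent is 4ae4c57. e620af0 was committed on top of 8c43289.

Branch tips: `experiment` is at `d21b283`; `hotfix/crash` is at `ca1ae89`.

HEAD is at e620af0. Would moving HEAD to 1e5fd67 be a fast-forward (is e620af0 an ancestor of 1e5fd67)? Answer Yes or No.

A fast-forward from e620af0 to 1e5fd67 is possible iff e620af0 is an ancestor of 1e5fd67.
Ancestors of 1e5fd67: {044b5eb, 1e5fd67, 3e05209, 52a1771, 97a4df1, d21b283}.
e620af0 is not among them, so fast-forward is not possible.

No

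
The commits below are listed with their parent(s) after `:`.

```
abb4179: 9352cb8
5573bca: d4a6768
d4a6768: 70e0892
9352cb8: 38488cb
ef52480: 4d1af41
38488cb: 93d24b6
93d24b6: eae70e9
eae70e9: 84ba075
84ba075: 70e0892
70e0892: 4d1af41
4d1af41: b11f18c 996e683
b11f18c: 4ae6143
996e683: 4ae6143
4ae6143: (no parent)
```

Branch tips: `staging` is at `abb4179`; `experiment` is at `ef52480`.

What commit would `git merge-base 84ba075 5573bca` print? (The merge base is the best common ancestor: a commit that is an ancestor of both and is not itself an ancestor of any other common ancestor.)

70e0892

Ancestors of 84ba075: {4ae6143, 4d1af41, 70e0892, 84ba075, 996e683, b11f18c}.
Ancestors of 5573bca: {4ae6143, 4d1af41, 5573bca, 70e0892, 996e683, b11f18c, d4a6768}.
Common ancestors: {4ae6143, 4d1af41, 70e0892, 996e683, b11f18c}.
Among these, 70e0892 is not an ancestor of any other common ancestor — it is the merge base.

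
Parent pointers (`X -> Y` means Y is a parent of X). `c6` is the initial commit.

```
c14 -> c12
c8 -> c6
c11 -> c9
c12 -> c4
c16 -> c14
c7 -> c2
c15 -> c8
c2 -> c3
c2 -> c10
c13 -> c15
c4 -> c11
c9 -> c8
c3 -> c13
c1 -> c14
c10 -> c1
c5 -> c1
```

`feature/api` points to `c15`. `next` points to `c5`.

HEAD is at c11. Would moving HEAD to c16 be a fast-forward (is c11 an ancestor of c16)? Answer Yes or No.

Yes

A fast-forward from c11 to c16 is possible iff c11 is an ancestor of c16.
Ancestors of c16: {c11, c12, c14, c16, c4, c6, c8, c9}.
c11 is among them, so fast-forward is possible.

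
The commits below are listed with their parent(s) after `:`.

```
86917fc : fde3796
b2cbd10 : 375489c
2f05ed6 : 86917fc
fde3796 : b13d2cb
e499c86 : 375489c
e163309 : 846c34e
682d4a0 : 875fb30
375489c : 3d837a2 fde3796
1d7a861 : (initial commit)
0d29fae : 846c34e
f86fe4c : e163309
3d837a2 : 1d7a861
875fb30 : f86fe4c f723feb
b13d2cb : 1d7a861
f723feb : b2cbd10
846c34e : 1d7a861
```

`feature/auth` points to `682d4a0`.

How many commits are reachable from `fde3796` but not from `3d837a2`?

Reachable from fde3796: {1d7a861, b13d2cb, fde3796}.
Reachable from 3d837a2: {1d7a861, 3d837a2}.
In fde3796's history but not 3d837a2's: {b13d2cb, fde3796} — 2 commits.

2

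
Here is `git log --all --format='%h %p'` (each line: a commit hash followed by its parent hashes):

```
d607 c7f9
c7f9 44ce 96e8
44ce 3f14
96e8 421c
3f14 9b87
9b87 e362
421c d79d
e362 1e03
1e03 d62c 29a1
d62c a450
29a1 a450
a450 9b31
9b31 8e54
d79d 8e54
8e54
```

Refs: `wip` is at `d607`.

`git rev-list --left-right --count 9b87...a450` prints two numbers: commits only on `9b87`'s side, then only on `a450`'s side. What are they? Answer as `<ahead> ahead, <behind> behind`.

Reachable from 9b87: {1e03, 29a1, 8e54, 9b31, 9b87, a450, d62c, e362}.
Reachable from a450: {8e54, 9b31, a450}.
Only in 9b87's history (ahead): {1e03, 29a1, 9b87, d62c, e362} — 5.
Only in a450's history (behind): {} — 0.

5 ahead, 0 behind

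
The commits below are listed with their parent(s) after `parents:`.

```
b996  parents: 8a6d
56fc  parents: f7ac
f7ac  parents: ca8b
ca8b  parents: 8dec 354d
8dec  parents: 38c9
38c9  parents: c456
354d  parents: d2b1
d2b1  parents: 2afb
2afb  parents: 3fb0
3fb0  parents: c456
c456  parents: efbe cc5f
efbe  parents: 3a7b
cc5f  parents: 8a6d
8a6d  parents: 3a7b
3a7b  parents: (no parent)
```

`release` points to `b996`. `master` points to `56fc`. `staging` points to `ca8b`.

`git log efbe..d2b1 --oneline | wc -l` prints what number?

Reachable from d2b1: {2afb, 3a7b, 3fb0, 8a6d, c456, cc5f, d2b1, efbe}.
Reachable from efbe: {3a7b, efbe}.
In d2b1's history but not efbe's: {2afb, 3fb0, 8a6d, c456, cc5f, d2b1} — 6 commits.

6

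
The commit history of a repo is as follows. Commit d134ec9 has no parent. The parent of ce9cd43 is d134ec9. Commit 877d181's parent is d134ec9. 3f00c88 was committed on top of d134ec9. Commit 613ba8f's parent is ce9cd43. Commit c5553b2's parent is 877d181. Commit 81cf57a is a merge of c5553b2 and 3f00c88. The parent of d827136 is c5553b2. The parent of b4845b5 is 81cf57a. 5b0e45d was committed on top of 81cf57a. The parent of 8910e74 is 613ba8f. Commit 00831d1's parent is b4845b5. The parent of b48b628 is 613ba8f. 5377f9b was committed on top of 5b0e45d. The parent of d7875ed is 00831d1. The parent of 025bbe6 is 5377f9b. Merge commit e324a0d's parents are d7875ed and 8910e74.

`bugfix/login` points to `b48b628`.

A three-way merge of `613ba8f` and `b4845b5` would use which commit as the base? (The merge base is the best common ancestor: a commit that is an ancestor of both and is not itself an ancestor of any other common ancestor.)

d134ec9

Ancestors of 613ba8f: {613ba8f, ce9cd43, d134ec9}.
Ancestors of b4845b5: {3f00c88, 81cf57a, 877d181, b4845b5, c5553b2, d134ec9}.
Common ancestors: {d134ec9}.
The only common ancestor is d134ec9, so it is the merge base.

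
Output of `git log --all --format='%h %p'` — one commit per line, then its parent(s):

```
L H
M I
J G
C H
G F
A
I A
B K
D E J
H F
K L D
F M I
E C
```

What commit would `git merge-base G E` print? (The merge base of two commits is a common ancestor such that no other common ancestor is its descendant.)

Ancestors of G: {A, F, G, I, M}.
Ancestors of E: {A, C, E, F, H, I, M}.
Common ancestors: {A, F, I, M}.
Among these, F is not an ancestor of any other common ancestor — it is the merge base.

F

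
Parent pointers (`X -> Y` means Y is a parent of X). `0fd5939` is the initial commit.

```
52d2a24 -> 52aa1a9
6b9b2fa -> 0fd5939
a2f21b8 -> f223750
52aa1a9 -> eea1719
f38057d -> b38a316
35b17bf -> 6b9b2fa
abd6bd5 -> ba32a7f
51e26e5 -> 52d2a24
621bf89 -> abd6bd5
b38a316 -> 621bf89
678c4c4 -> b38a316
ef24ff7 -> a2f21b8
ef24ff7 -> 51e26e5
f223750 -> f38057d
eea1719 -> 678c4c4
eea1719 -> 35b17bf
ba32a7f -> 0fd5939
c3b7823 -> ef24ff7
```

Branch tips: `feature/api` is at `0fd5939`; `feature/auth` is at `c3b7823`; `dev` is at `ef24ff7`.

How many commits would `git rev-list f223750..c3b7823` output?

Reachable from c3b7823: {0fd5939, 35b17bf, 51e26e5, 52aa1a9, 52d2a24, 621bf89, 678c4c4, 6b9b2fa, a2f21b8, abd6bd5, b38a316, ba32a7f, c3b7823, eea1719, ef24ff7, f223750, f38057d}.
Reachable from f223750: {0fd5939, 621bf89, abd6bd5, b38a316, ba32a7f, f223750, f38057d}.
In c3b7823's history but not f223750's: {35b17bf, 51e26e5, 52aa1a9, 52d2a24, 678c4c4, 6b9b2fa, a2f21b8, c3b7823, eea1719, ef24ff7} — 10 commits.

10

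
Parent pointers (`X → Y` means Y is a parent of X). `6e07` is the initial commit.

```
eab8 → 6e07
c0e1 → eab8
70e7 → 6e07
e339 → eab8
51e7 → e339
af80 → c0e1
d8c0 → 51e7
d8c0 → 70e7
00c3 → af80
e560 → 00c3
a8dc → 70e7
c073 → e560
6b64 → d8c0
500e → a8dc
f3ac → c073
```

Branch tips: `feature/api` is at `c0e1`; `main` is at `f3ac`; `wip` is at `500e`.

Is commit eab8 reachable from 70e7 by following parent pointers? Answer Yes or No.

No

Ancestors of 70e7: {6e07, 70e7}.
eab8 is not in that set, so it is not an ancestor of 70e7.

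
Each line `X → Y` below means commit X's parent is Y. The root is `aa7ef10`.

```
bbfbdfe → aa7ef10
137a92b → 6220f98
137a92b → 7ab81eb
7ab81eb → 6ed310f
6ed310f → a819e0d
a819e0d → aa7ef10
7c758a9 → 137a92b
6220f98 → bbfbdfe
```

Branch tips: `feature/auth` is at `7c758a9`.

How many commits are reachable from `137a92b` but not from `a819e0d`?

5

Reachable from 137a92b: {137a92b, 6220f98, 6ed310f, 7ab81eb, a819e0d, aa7ef10, bbfbdfe}.
Reachable from a819e0d: {a819e0d, aa7ef10}.
In 137a92b's history but not a819e0d's: {137a92b, 6220f98, 6ed310f, 7ab81eb, bbfbdfe} — 5 commits.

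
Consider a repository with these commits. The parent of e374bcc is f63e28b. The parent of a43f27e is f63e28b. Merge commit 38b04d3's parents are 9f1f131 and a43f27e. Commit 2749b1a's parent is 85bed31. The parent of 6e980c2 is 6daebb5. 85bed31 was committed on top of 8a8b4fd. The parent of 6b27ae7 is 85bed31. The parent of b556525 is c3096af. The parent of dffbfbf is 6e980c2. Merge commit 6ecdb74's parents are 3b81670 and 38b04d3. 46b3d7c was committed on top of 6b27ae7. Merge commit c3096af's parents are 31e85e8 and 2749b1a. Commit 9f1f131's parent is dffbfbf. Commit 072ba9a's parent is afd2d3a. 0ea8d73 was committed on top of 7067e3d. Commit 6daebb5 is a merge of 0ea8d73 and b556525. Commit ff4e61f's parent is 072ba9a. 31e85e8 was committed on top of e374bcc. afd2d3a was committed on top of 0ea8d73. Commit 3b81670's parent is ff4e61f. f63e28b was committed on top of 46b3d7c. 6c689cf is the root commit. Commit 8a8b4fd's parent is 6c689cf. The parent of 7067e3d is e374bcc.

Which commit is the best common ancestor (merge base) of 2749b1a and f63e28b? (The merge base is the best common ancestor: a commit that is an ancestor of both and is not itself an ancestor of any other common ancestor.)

Ancestors of 2749b1a: {2749b1a, 6c689cf, 85bed31, 8a8b4fd}.
Ancestors of f63e28b: {46b3d7c, 6b27ae7, 6c689cf, 85bed31, 8a8b4fd, f63e28b}.
Common ancestors: {6c689cf, 85bed31, 8a8b4fd}.
Among these, 85bed31 is not an ancestor of any other common ancestor — it is the merge base.

85bed31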